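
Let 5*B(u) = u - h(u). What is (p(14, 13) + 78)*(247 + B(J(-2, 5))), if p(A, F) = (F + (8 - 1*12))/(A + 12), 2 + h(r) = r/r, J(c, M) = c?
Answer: 1256829/65 ≈ 19336.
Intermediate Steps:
h(r) = -1 (h(r) = -2 + r/r = -2 + 1 = -1)
p(A, F) = (-4 + F)/(12 + A) (p(A, F) = (F + (8 - 12))/(12 + A) = (F - 4)/(12 + A) = (-4 + F)/(12 + A))
B(u) = ⅕ + u/5 (B(u) = (u - 1*(-1))/5 = (u + 1)/5 = (1 + u)/5 = ⅕ + u/5)
(p(14, 13) + 78)*(247 + B(J(-2, 5))) = ((-4 + 13)/(12 + 14) + 78)*(247 + (⅕ + (⅕)*(-2))) = (9/26 + 78)*(247 + (⅕ - ⅖)) = ((1/26)*9 + 78)*(247 - ⅕) = (9/26 + 78)*(1234/5) = (2037/26)*(1234/5) = 1256829/65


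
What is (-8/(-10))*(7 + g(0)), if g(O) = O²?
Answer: 28/5 ≈ 5.6000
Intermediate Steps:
(-8/(-10))*(7 + g(0)) = (-8/(-10))*(7 + 0²) = (-8*(-⅒))*(7 + 0) = (⅘)*7 = 28/5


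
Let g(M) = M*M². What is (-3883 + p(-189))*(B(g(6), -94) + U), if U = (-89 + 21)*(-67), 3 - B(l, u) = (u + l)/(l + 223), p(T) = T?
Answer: -8149208088/439 ≈ -1.8563e+7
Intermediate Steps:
g(M) = M³
B(l, u) = 3 - (l + u)/(223 + l) (B(l, u) = 3 - (u + l)/(l + 223) = 3 - (l + u)/(223 + l))
U = 4556 (U = -68*(-67) = 4556)
(-3883 + p(-189))*(B(g(6), -94) + U) = (-3883 - 189)*((669 - 1*(-94) + 2*6³)/(223 + 6³) + 4556) = -4072*((669 + 94 + 2*216)/(223 + 216) + 4556) = -4072*((669 + 94 + 432)/439 + 4556) = -4072*((1/439)*1195 + 4556) = -4072*(1195/439 + 4556) = -4072*2001279/439 = -8149208088/439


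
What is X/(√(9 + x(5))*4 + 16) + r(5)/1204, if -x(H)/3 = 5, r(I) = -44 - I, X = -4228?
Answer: 7*(-√6 + 25976*I)/(172*(√6 - 4*I)) ≈ -192.22 + 117.69*I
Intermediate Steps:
x(H) = -15 (x(H) = -3*5 = -15)
X/(√(9 + x(5))*4 + 16) + r(5)/1204 = -4228/(√(9 - 15)*4 + 16) + (-44 - 1*5)/1204 = -4228/(√(-6)*4 + 16) + (-44 - 5)*(1/1204) = -4228/((I*√6)*4 + 16) - 49*1/1204 = -4228/(4*I*√6 + 16) - 7/172 = -4228/(16 + 4*I*√6) - 7/172 = -7/172 - 4228/(16 + 4*I*√6)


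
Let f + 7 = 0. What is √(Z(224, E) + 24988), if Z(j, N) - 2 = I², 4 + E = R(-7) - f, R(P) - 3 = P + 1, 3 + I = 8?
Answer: √25015 ≈ 158.16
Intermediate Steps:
f = -7 (f = -7 + 0 = -7)
I = 5 (I = -3 + 8 = 5)
R(P) = 4 + P (R(P) = 3 + (P + 1) = 3 + (1 + P) = 4 + P)
E = 0 (E = -4 + ((4 - 7) - 1*(-7)) = -4 + (-3 + 7) = -4 + 4 = 0)
Z(j, N) = 27 (Z(j, N) = 2 + 5² = 2 + 25 = 27)
√(Z(224, E) + 24988) = √(27 + 24988) = √25015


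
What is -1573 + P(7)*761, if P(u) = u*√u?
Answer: -1573 + 5327*√7 ≈ 12521.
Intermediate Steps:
P(u) = u^(3/2)
-1573 + P(7)*761 = -1573 + 7^(3/2)*761 = -1573 + (7*√7)*761 = -1573 + 5327*√7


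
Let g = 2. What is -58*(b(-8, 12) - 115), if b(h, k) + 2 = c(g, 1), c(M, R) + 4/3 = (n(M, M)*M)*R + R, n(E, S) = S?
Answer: 19720/3 ≈ 6573.3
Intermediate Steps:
c(M, R) = -4/3 + R + R*M² (c(M, R) = -4/3 + ((M*M)*R + R) = -4/3 + (M²*R + R) = -4/3 + (R*M² + R) = -4/3 + (R + R*M²) = -4/3 + R + R*M²)
b(h, k) = 5/3 (b(h, k) = -2 + (-4/3 + 1 + 1*2²) = -2 + (-4/3 + 1 + 1*4) = -2 + (-4/3 + 1 + 4) = -2 + 11/3 = 5/3)
-58*(b(-8, 12) - 115) = -58*(5/3 - 115) = -58*(-340/3) = 19720/3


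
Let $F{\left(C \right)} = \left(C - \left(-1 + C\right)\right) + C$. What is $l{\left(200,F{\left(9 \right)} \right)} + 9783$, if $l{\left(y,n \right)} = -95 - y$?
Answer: $9488$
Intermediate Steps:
$F{\left(C \right)} = 1 + C$
$l{\left(200,F{\left(9 \right)} \right)} + 9783 = \left(-95 - 200\right) + 9783 = -295 + 9783 = 9488$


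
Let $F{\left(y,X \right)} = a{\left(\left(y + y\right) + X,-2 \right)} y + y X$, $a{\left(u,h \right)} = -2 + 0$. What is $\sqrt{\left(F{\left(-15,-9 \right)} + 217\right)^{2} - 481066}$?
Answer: $3 i \sqrt{37238} \approx 578.91 i$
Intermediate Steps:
$a{\left(u,h \right)} = -2$
$F{\left(y,X \right)} = - 2 y + X y$ ($F{\left(y,X \right)} = - 2 y + y X = - 2 y + X y$)
$\sqrt{\left(F{\left(-15,-9 \right)} + 217\right)^{2} - 481066} = \sqrt{\left(- 15 \left(-2 - 9\right) + 217\right)^{2} - 481066} = \sqrt{\left(\left(-15\right) \left(-11\right) + 217\right)^{2} - 481066} = \sqrt{\left(165 + 217\right)^{2} - 481066} = \sqrt{382^{2} - 481066} = \sqrt{145924 - 481066} = \sqrt{-335142} = 3 i \sqrt{37238}$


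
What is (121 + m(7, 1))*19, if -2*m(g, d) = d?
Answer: 4579/2 ≈ 2289.5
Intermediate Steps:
m(g, d) = -d/2
(121 + m(7, 1))*19 = (121 - ½*1)*19 = (121 - ½)*19 = (241/2)*19 = 4579/2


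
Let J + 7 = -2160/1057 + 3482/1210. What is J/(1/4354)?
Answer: -2452519876/91355 ≈ -26846.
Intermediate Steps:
J = -3942958/639485 (J = -7 + (-2160/1057 + 3482/1210) = -7 + (-2160*1/1057 + 3482*(1/1210)) = -7 + (-2160/1057 + 1741/605) = -7 + 533437/639485 = -3942958/639485 ≈ -6.1658)
J/(1/4354) = -3942958/(639485*(1/4354)) = -3942958/(639485*1/4354) = -3942958/639485*4354 = -2452519876/91355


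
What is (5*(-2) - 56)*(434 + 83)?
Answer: -34122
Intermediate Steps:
(5*(-2) - 56)*(434 + 83) = (-10 - 56)*517 = -66*517 = -34122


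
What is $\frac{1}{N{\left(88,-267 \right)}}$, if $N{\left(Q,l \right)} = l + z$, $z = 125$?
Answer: $- \frac{1}{142} \approx -0.0070423$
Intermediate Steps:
$N{\left(Q,l \right)} = 125 + l$ ($N{\left(Q,l \right)} = l + 125 = 125 + l$)
$\frac{1}{N{\left(88,-267 \right)}} = \frac{1}{125 - 267} = \frac{1}{-142} = - \frac{1}{142}$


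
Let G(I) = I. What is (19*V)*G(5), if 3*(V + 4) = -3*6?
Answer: -950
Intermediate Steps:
V = -10 (V = -4 + (-3*6)/3 = -4 + (1/3)*(-18) = -4 - 6 = -10)
(19*V)*G(5) = (19*(-10))*5 = -190*5 = -950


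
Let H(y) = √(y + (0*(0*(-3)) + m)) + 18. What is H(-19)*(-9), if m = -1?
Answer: -162 - 18*I*√5 ≈ -162.0 - 40.249*I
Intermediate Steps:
H(y) = 18 + √(-1 + y) (H(y) = √(y + (0*(0*(-3)) - 1)) + 18 = √(y + (0*0 - 1)) + 18 = √(y + (0 - 1)) + 18 = √(y - 1) + 18 = √(-1 + y) + 18 = 18 + √(-1 + y))
H(-19)*(-9) = (18 + √(-1 - 19))*(-9) = (18 + √(-20))*(-9) = (18 + 2*I*√5)*(-9) = -162 - 18*I*√5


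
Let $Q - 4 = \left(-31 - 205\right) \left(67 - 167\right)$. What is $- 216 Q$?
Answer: $-5098464$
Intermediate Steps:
$Q = 23604$ ($Q = 4 + \left(-31 - 205\right) \left(67 - 167\right) = 4 - -23600 = 4 + 23600 = 23604$)
$- 216 Q = \left(-216\right) 23604 = -5098464$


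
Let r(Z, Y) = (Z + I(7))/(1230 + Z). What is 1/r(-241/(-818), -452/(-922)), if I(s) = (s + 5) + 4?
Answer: 1006381/13329 ≈ 75.503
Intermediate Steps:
I(s) = 9 + s (I(s) = (5 + s) + 4 = 9 + s)
r(Z, Y) = (16 + Z)/(1230 + Z) (r(Z, Y) = (Z + (9 + 7))/(1230 + Z) = (Z + 16)/(1230 + Z) = (16 + Z)/(1230 + Z))
1/r(-241/(-818), -452/(-922)) = 1/((16 - 241/(-818))/(1230 - 241/(-818))) = 1/((16 - 241*(-1/818))/(1230 - 241*(-1/818))) = 1/((16 + 241/818)/(1230 + 241/818)) = 1/((13329/818)/(1006381/818)) = 1/((818/1006381)*(13329/818)) = 1/(13329/1006381) = 1006381/13329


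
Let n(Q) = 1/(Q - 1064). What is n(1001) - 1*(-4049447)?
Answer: 255115160/63 ≈ 4.0494e+6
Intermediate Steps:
n(Q) = 1/(-1064 + Q)
n(1001) - 1*(-4049447) = 1/(-1064 + 1001) - 1*(-4049447) = 1/(-63) + 4049447 = -1/63 + 4049447 = 255115160/63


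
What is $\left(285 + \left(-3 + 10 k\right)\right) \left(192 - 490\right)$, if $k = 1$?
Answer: $-87016$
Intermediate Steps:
$\left(285 + \left(-3 + 10 k\right)\right) \left(192 - 490\right) = \left(285 + \left(-3 + 10 \cdot 1\right)\right) \left(192 - 490\right) = \left(285 + \left(-3 + 10\right)\right) \left(-298\right) = \left(285 + 7\right) \left(-298\right) = 292 \left(-298\right) = -87016$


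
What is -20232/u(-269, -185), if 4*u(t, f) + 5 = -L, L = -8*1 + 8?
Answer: 80928/5 ≈ 16186.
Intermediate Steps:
L = 0 (L = -8 + 8 = 0)
u(t, f) = -5/4 (u(t, f) = -5/4 + (-1*0)/4 = -5/4 + (¼)*0 = -5/4 + 0 = -5/4)
-20232/u(-269, -185) = -20232/(-5/4) = -20232*(-⅘) = 80928/5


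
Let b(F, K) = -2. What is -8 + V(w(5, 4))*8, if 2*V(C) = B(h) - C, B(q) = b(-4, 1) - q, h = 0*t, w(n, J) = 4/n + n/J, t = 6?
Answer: -121/5 ≈ -24.200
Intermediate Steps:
h = 0 (h = 0*6 = 0)
B(q) = -2 - q
V(C) = -1 - C/2 (V(C) = ((-2 - 1*0) - C)/2 = ((-2 + 0) - C)/2 = (-2 - C)/2 = -1 - C/2)
-8 + V(w(5, 4))*8 = -8 + (-1 - (4/5 + 5/4)/2)*8 = -8 + (-1 - (4*(⅕) + 5*(¼))/2)*8 = -8 + (-1 - (⅘ + 5/4)/2)*8 = -8 + (-1 - ½*41/20)*8 = -8 + (-1 - 41/40)*8 = -8 - 81/40*8 = -8 - 81/5 = -121/5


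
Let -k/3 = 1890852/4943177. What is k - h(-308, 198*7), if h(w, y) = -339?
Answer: 1670064447/4943177 ≈ 337.85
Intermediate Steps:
k = -5672556/4943177 ≈ -1.1476
k - h(-308, 198*7) = -5672556/4943177 - 1*(-339) = -5672556/4943177 + 339 = 1670064447/4943177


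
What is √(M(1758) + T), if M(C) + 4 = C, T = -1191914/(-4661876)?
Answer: √9531348156384042/2330938 ≈ 41.884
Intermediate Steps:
T = 595957/2330938 (T = -1191914*(-1/4661876) = 595957/2330938 ≈ 0.25567)
M(C) = -4 + C
√(M(1758) + T) = √((-4 + 1758) + 595957/2330938) = √(1754 + 595957/2330938) = √(4089061209/2330938) = √9531348156384042/2330938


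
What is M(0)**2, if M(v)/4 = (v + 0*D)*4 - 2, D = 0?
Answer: 64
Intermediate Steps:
M(v) = -8 + 16*v (M(v) = 4*((v + 0*0)*4 - 2) = 4*((v + 0)*4 - 2) = 4*(v*4 - 2) = 4*(4*v - 2) = 4*(-2 + 4*v) = -8 + 16*v)
M(0)**2 = (-8 + 16*0)**2 = (-8 + 0)**2 = (-8)**2 = 64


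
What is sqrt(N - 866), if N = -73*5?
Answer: I*sqrt(1231) ≈ 35.086*I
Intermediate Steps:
N = -365
sqrt(N - 866) = sqrt(-365 - 866) = sqrt(-1231) = I*sqrt(1231)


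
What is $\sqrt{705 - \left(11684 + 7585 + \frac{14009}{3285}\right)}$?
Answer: $\frac{i \sqrt{22263813385}}{1095} \approx 136.27 i$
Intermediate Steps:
$\sqrt{705 - \left(11684 + 7585 + \frac{14009}{3285}\right)} = \sqrt{705 + \left(14009 \left(- \frac{1}{3285}\right) - \left(11684 + 7585\right)\right)} = \sqrt{705 - \frac{63312674}{3285}} = \sqrt{- \frac{60996749}{3285}} = \frac{i \sqrt{22263813385}}{1095}$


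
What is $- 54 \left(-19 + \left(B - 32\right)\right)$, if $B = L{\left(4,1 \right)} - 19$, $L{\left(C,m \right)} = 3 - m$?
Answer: $3672$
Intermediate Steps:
$B = -17$ ($B = \left(3 - 1\right) - 19 = 2 - 19 = -17$)
$- 54 \left(-19 + \left(B - 32\right)\right) = - 54 \left(-19 - 49\right) = \left(-54\right) \left(-68\right) = 3672$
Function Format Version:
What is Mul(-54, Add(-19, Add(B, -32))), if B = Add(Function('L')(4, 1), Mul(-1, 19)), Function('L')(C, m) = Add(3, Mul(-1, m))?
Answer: 3672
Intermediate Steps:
B = -17 (B = Add(Add(3, Mul(-1, 1)), Mul(-1, 19)) = Add(Add(3, -1), -19) = Add(2, -19) = -17)
Mul(-54, Add(-19, Add(B, -32))) = Mul(-54, Add(-19, Add(-17, -32))) = Mul(-54, Add(-19, -49)) = Mul(-54, -68) = 3672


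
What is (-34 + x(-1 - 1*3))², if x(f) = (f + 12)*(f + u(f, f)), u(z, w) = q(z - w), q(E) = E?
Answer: 4356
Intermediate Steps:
u(z, w) = z - w
x(f) = f*(12 + f) (x(f) = (f + 12)*(f + (f - f)) = (12 + f)*(f + 0) = (12 + f)*f = f*(12 + f))
(-34 + x(-1 - 1*3))² = (-34 + (-1 - 1*3)*(12 + (-1 - 1*3)))² = (-34 + (-1 - 3)*(12 + (-1 - 3)))² = (-34 - 4*(12 - 4))² = (-34 - 4*8)² = (-34 - 32)² = (-66)² = 4356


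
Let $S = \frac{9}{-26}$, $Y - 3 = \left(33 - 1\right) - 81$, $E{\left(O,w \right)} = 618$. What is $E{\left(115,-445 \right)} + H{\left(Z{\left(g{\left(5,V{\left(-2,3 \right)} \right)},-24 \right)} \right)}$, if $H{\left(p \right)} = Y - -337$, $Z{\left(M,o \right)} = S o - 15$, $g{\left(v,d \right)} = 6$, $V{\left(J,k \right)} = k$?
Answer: $909$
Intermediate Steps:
$Y = -46$ ($Y = 3 + \left(\left(33 - 1\right) - 81\right) = 3 + \left(32 - 81\right) = 3 - 49 = -46$)
$S = - \frac{9}{26}$ ($S = 9 \left(- \frac{1}{26}\right) = - \frac{9}{26} \approx -0.34615$)
$Z{\left(M,o \right)} = -15 - \frac{9 o}{26}$ ($Z{\left(M,o \right)} = - \frac{9 o}{26} - 15 = -15 - \frac{9 o}{26}$)
$H{\left(p \right)} = 291$ ($H{\left(p \right)} = -46 - -337 = -46 + 337 = 291$)
$E{\left(115,-445 \right)} + H{\left(Z{\left(g{\left(5,V{\left(-2,3 \right)} \right)},-24 \right)} \right)} = 618 + 291 = 909$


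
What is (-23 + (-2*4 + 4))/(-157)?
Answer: 27/157 ≈ 0.17197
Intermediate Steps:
(-23 + (-2*4 + 4))/(-157) = -(-23 + (-8 + 4))/157 = -(-23 - 4)/157 = -1/157*(-27) = 27/157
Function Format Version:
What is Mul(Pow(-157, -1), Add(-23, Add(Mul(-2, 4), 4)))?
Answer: Rational(27, 157) ≈ 0.17197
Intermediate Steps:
Mul(Pow(-157, -1), Add(-23, Add(Mul(-2, 4), 4))) = Mul(Rational(-1, 157), Add(-23, Add(-8, 4))) = Mul(Rational(-1, 157), Add(-23, -4)) = Mul(Rational(-1, 157), -27) = Rational(27, 157)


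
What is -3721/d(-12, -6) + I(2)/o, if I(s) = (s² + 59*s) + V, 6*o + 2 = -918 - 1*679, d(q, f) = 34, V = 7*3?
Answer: -153309/1394 ≈ -109.98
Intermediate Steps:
V = 21
o = -533/2 (o = -⅓ + (-918 - 1*679)/6 = -⅓ + (-918 - 679)/6 = -⅓ + (⅙)*(-1597) = -⅓ - 1597/6 = -533/2 ≈ -266.50)
I(s) = 21 + s² + 59*s (I(s) = (s² + 59*s) + 21 = 21 + s² + 59*s)
-3721/d(-12, -6) + I(2)/o = -3721/34 + (21 + 2² + 59*2)/(-533/2) = -3721*1/34 + (21 + 4 + 118)*(-2/533) = -3721/34 + 143*(-2/533) = -3721/34 - 22/41 = -153309/1394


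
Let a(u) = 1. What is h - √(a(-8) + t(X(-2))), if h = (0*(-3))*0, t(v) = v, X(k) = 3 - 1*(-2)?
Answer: -√6 ≈ -2.4495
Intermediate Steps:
X(k) = 5 (X(k) = 3 + 2 = 5)
h = 0 (h = 0*0 = 0)
h - √(a(-8) + t(X(-2))) = 0 - √(1 + 5) = 0 - √6 = -√6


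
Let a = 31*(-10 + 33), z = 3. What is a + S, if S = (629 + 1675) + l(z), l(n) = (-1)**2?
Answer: 3018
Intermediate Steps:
a = 713 (a = 31*23 = 713)
l(n) = 1
S = 2305 (S = (629 + 1675) + 1 = 2304 + 1 = 2305)
a + S = 713 + 2305 = 3018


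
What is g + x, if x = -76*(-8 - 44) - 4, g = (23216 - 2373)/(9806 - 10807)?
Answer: 3931105/1001 ≈ 3927.2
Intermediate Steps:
g = -20843/1001 (g = 20843/(-1001) = 20843*(-1/1001) = -20843/1001 ≈ -20.822)
x = 3948 (x = -76*(-52) - 4 = 3952 - 4 = 3948)
g + x = -20843/1001 + 3948 = 3931105/1001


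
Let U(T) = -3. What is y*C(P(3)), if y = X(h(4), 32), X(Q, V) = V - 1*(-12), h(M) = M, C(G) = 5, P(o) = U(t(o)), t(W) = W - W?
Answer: 220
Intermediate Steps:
t(W) = 0
P(o) = -3
X(Q, V) = 12 + V (X(Q, V) = V + 12 = 12 + V)
y = 44 (y = 12 + 32 = 44)
y*C(P(3)) = 44*5 = 220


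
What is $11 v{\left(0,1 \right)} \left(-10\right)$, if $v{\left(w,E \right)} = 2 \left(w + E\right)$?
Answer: $-220$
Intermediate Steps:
$v{\left(w,E \right)} = 2 E + 2 w$ ($v{\left(w,E \right)} = 2 \left(E + w\right) = 2 E + 2 w$)
$11 v{\left(0,1 \right)} \left(-10\right) = 11 \left(2 \cdot 1 + 2 \cdot 0\right) \left(-10\right) = 11 \left(2 + 0\right) \left(-10\right) = 11 \cdot 2 \left(-10\right) = 22 \left(-10\right) = -220$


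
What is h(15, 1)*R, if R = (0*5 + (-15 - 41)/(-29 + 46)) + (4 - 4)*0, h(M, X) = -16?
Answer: 896/17 ≈ 52.706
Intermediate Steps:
R = -56/17 (R = (0 - 56/17) + 0*0 = (0 - 56*1/17) + 0 = (0 - 56/17) + 0 = -56/17 + 0 = -56/17 ≈ -3.2941)
h(15, 1)*R = -16*(-56/17) = 896/17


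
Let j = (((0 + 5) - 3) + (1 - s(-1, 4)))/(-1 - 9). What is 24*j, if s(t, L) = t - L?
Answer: -96/5 ≈ -19.200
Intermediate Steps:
j = -⅘ (j = (((0 + 5) - 3) + (1 - (-1 - 1*4)))/(-1 - 9) = ((5 - 3) + (1 - (-1 - 4)))/(-10) = (2 + (1 - 1*(-5)))*(-⅒) = (2 + (1 + 5))*(-⅒) = (2 + 6)*(-⅒) = 8*(-⅒) = -⅘ ≈ -0.80000)
24*j = 24*(-⅘) = -96/5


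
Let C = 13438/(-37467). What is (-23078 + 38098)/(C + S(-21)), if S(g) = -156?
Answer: -56275434/585829 ≈ -96.061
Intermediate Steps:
C = -13438/37467 (C = 13438*(-1/37467) = -13438/37467 ≈ -0.35866)
(-23078 + 38098)/(C + S(-21)) = (-23078 + 38098)/(-13438/37467 - 156) = 15020/(-5858290/37467) = 15020*(-37467/5858290) = -56275434/585829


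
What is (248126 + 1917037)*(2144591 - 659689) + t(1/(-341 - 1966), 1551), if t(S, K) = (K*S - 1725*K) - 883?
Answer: 2472375136161175/769 ≈ 3.2151e+12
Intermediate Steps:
t(S, K) = -883 - 1725*K + K*S (t(S, K) = (-1725*K + K*S) - 883 = -883 - 1725*K + K*S)
(248126 + 1917037)*(2144591 - 659689) + t(1/(-341 - 1966), 1551) = (248126 + 1917037)*(2144591 - 659689) + (-883 - 1725*1551 + 1551/(-341 - 1966)) = 2165163*1484902 + (-883 - 2675475 + 1551/(-2307)) = 3215054869026 + (-883 - 2675475 + 1551*(-1/2307)) = 3215054869026 + (-883 - 2675475 - 517/769) = 3215054869026 - 2058119819/769 = 2472375136161175/769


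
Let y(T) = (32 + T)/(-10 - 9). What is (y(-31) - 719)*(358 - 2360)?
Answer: 27351324/19 ≈ 1.4395e+6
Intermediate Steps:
y(T) = -32/19 - T/19 (y(T) = (32 + T)/(-19) = (32 + T)*(-1/19) = -32/19 - T/19)
(y(-31) - 719)*(358 - 2360) = ((-32/19 - 1/19*(-31)) - 719)*(358 - 2360) = ((-32/19 + 31/19) - 719)*(-2002) = (-1/19 - 719)*(-2002) = -13662/19*(-2002) = 27351324/19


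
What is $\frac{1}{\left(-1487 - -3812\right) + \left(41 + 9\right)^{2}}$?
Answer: $\frac{1}{4825} \approx 0.00020725$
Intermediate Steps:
$\frac{1}{\left(-1487 - -3812\right) + \left(41 + 9\right)^{2}} = \frac{1}{\left(-1487 + 3812\right) + 50^{2}} = \frac{1}{2325 + 2500} = \frac{1}{4825}$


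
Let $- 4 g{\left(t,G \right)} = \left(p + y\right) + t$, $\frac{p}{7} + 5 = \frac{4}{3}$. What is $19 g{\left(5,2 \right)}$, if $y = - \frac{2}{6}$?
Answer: $\frac{399}{4} \approx 99.75$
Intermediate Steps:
$p = - \frac{77}{3}$ ($p = -35 + 7 \cdot \frac{4}{3} = -35 + \frac{28}{3} = - \frac{77}{3} \approx -25.667$)
$y = - \frac{1}{3}$ ($y = \left(-2\right) \frac{1}{6} = - \frac{1}{3} \approx -0.33333$)
$g{\left(t,G \right)} = \frac{13}{2} - \frac{t}{4}$ ($g{\left(t,G \right)} = - \frac{\left(- \frac{77}{3} - \frac{1}{3}\right) + t}{4} = - \frac{-26 + t}{4} = \frac{13}{2} - \frac{t}{4}$)
$19 g{\left(5,2 \right)} = 19 \left(\frac{13}{2} - \frac{5}{4}\right) = 19 \cdot \frac{21}{4} = \frac{399}{4}$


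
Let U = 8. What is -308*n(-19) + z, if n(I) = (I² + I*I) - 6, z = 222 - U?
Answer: -220314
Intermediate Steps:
z = 214 (z = 222 - 1*8 = 222 - 8 = 214)
n(I) = -6 + 2*I² (n(I) = (I² + I²) - 6 = 2*I² - 6 = -6 + 2*I²)
-308*n(-19) + z = -308*(-6 + 2*(-19)²) + 214 = -308*(-6 + 2*361) + 214 = -308*(-6 + 722) + 214 = -308*716 + 214 = -220528 + 214 = -220314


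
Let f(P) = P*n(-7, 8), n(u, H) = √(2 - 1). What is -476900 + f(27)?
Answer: -476873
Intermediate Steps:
n(u, H) = 1 (n(u, H) = √1 = 1)
f(P) = P (f(P) = P*1 = P)
-476900 + f(27) = -476900 + 27 = -476873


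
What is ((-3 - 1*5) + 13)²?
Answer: 25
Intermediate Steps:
((-3 - 1*5) + 13)² = ((-3 - 5) + 13)² = (-8 + 13)² = 5² = 25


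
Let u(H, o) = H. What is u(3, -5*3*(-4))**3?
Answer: 27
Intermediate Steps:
u(3, -5*3*(-4))**3 = 3**3 = 27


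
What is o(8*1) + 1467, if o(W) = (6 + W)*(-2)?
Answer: 1439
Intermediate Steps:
o(W) = -12 - 2*W
o(8*1) + 1467 = (-12 - 16) + 1467 = -28 + 1467 = 1439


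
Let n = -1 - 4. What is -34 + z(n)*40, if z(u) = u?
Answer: -234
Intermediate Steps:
n = -5
-34 + z(n)*40 = -34 - 5*40 = -34 - 200 = -234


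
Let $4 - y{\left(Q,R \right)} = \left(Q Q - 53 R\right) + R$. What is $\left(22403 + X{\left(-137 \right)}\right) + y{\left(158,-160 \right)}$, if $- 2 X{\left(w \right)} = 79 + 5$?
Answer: $-10919$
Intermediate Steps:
$X{\left(w \right)} = -42$ ($X{\left(w \right)} = - \frac{79 + 5}{2} = \left(- \frac{1}{2}\right) 84 = -42$)
$y{\left(Q,R \right)} = 4 - Q^{2} + 52 R$ ($y{\left(Q,R \right)} = 4 - \left(\left(Q Q - 53 R\right) + R\right) = 4 - \left(\left(Q^{2} - 53 R\right) + R\right) = 4 - \left(Q^{2} - 52 R\right) = 4 - Q^{2} + 52 R$)
$\left(22403 + X{\left(-137 \right)}\right) + y{\left(158,-160 \right)} = \left(22403 - 42\right) + \left(4 - 158^{2} + 52 \left(-160\right)\right) = 22361 - 33280 = -10919$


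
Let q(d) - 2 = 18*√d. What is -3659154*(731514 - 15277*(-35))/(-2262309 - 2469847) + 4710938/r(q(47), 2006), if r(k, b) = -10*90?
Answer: 259227216309067/266183775 ≈ 9.7387e+5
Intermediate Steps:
q(d) = 2 + 18*√d
r(k, b) = -900
-3659154*(731514 - 15277*(-35))/(-2262309 - 2469847) + 4710938/r(q(47), 2006) = -3659154*(731514 - 15277*(-35))/(-2262309 - 2469847) + 4710938/(-900) = -3659154/((-4732156/(731514 + 534695))) + 4710938*(-1/900) = -3659154/((-4732156/1266209)) - 2355469/450 = -3659154/((-4732156*1/1266209)) - 2355469/450 = -3659154/(-4732156/1266209) - 2355469/450 = -3659154*(-1266209/4732156) - 2355469/450 = 2316626863593/2366078 - 2355469/450 = 259227216309067/266183775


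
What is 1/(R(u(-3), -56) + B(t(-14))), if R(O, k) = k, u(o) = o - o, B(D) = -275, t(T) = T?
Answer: -1/331 ≈ -0.0030211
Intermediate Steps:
u(o) = 0
1/(R(u(-3), -56) + B(t(-14))) = 1/(-56 - 275) = 1/(-331) = -1/331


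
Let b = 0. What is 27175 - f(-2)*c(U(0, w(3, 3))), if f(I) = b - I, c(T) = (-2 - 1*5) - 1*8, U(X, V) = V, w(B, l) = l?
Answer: 27205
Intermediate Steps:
c(T) = -15 (c(T) = (-2 - 5) - 8 = -7 - 8 = -15)
f(I) = -I (f(I) = 0 - I = -I)
27175 - f(-2)*c(U(0, w(3, 3))) = 27175 - (-1*(-2))*(-15) = 27175 - 2*(-15) = 27175 - 1*(-30) = 27175 + 30 = 27205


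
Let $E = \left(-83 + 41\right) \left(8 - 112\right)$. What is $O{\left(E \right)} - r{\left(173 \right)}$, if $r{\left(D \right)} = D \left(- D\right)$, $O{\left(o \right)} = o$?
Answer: $34297$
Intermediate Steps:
$E = 4368$ ($E = \left(-42\right) \left(-104\right) = 4368$)
$r{\left(D \right)} = - D^{2}$
$O{\left(E \right)} - r{\left(173 \right)} = 4368 - - 173^{2} = 4368 - \left(-1\right) 29929 = 4368 - -29929 = 4368 + 29929 = 34297$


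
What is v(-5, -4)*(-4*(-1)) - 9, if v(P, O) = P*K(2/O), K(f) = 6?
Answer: -129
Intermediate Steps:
v(P, O) = 6*P (v(P, O) = P*6 = 6*P)
v(-5, -4)*(-4*(-1)) - 9 = (6*(-5))*(-4*(-1)) - 9 = -30*4 - 9 = -120 - 9 = -129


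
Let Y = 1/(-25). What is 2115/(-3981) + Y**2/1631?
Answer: -718658048/1352710625 ≈ -0.53127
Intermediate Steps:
Y = -1/25 ≈ -0.040000
2115/(-3981) + Y**2/1631 = 2115/(-3981) + (-1/25)**2/1631 = 2115*(-1/3981) + (1/625)*(1/1631) = -705/1327 + 1/1019375 = -718658048/1352710625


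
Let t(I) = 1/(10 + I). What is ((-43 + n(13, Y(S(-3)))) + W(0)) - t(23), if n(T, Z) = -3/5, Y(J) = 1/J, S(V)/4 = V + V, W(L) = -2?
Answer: -7529/165 ≈ -45.630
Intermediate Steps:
S(V) = 8*V (S(V) = 4*(V + V) = 4*(2*V) = 8*V)
n(T, Z) = -3/5 (n(T, Z) = -3*1/5 = -3/5)
((-43 + n(13, Y(S(-3)))) + W(0)) - t(23) = ((-43 - 3/5) - 2) - 1/(10 + 23) = (-218/5 - 2) - 1/33 = -228/5 - 1*1/33 = -228/5 - 1/33 = -7529/165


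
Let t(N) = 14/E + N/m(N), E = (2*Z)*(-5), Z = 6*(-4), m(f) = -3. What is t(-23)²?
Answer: 95481/1600 ≈ 59.676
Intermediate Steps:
Z = -24
E = 240 (E = (2*(-24))*(-5) = -48*(-5) = 240)
t(N) = 7/120 - N/3 (t(N) = 14/240 + N/(-3) = 14*(1/240) + N*(-⅓) = 7/120 - N/3)
t(-23)² = (7/120 - ⅓*(-23))² = (7/120 + 23/3)² = (309/40)² = 95481/1600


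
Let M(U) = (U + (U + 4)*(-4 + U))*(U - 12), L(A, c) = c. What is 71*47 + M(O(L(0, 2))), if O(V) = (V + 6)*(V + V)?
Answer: 24137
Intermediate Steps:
O(V) = 2*V*(6 + V) (O(V) = (6 + V)*(2*V) = 2*V*(6 + V))
M(U) = (-12 + U)*(U + (-4 + U)*(4 + U)) (M(U) = (U + (4 + U)*(-4 + U))*(-12 + U) = (U + (-4 + U)*(4 + U))*(-12 + U) = (-12 + U)*(U + (-4 + U)*(4 + U)))
71*47 + M(O(L(0, 2))) = 71*47 + (192 + (2*2*(6 + 2))**3 - 56*2*(6 + 2) - 11*16*(6 + 2)**2) = 3337 + (192 + (2*2*8)**3 - 56*2*8 - 11*(2*2*8)**2) = 3337 + (192 + 32**3 - 28*32 - 11*32**2) = 3337 + (192 + 32768 - 896 - 11*1024) = 3337 + (192 + 32768 - 896 - 11264) = 3337 + 20800 = 24137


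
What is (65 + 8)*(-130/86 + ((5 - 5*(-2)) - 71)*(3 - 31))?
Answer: 4917207/43 ≈ 1.1435e+5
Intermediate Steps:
(65 + 8)*(-130/86 + ((5 - 5*(-2)) - 71)*(3 - 31)) = 73*(-130*1/86 + ((5 + 10) - 71)*(-28)) = 73*(-65/43 + (15 - 71)*(-28)) = 73*(-65/43 - 56*(-28)) = 73*(-65/43 + 1568) = 73*(67359/43) = 4917207/43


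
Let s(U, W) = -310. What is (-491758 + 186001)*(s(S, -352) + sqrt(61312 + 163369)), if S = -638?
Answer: 94784670 - 305757*sqrt(224681) ≈ -5.0146e+7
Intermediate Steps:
(-491758 + 186001)*(s(S, -352) + sqrt(61312 + 163369)) = (-491758 + 186001)*(-310 + sqrt(61312 + 163369)) = -305757*(-310 + sqrt(224681)) = 94784670 - 305757*sqrt(224681)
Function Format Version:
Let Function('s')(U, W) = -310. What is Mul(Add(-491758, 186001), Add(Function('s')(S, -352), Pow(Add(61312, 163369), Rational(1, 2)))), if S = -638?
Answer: Add(94784670, Mul(-305757, Pow(224681, Rational(1, 2)))) ≈ -5.0146e+7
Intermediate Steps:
Mul(Add(-491758, 186001), Add(Function('s')(S, -352), Pow(Add(61312, 163369), Rational(1, 2)))) = Mul(Add(-491758, 186001), Add(-310, Pow(Add(61312, 163369), Rational(1, 2)))) = Mul(-305757, Add(-310, Pow(224681, Rational(1, 2)))) = Add(94784670, Mul(-305757, Pow(224681, Rational(1, 2))))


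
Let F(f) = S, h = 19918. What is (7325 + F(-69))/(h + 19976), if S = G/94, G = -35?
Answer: 229505/1250012 ≈ 0.18360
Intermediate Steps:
S = -35/94 ≈ -0.37234
F(f) = -35/94
(7325 + F(-69))/(h + 19976) = (7325 - 35/94)/(19918 + 19976) = (688515/94)/39894 = (688515/94)*(1/39894) = 229505/1250012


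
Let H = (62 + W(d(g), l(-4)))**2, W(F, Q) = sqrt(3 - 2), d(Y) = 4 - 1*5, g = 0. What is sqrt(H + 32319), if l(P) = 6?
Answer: 72*sqrt(7) ≈ 190.49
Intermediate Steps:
d(Y) = -1 (d(Y) = 4 - 5 = -1)
W(F, Q) = 1 (W(F, Q) = sqrt(1) = 1)
H = 3969 (H = (62 + 1)**2 = 63**2 = 3969)
sqrt(H + 32319) = sqrt(3969 + 32319) = sqrt(36288) = 72*sqrt(7)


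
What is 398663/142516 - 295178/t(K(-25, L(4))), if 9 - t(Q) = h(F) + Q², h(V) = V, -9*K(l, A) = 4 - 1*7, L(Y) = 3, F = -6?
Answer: -189277434895/9548572 ≈ -19823.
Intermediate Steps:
K(l, A) = ⅓ (K(l, A) = -(4 - 1*7)/9 = -(4 - 7)/9 = -⅑*(-3) = ⅓)
t(Q) = 15 - Q² (t(Q) = 9 - (-6 + Q²) = 9 + (6 - Q²) = 15 - Q²)
398663/142516 - 295178/t(K(-25, L(4))) = 398663/142516 - 295178/(15 - (⅓)²) = 398663*(1/142516) - 295178/(15 - 1*⅑) = 398663/142516 - 295178/(15 - ⅑) = 398663/142516 - 295178/134/9 = 398663/142516 - 295178*9/134 = 398663/142516 - 1328301/67 = -189277434895/9548572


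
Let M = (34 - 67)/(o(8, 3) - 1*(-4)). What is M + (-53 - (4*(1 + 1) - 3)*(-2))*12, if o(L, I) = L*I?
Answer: -14481/28 ≈ -517.18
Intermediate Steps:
o(L, I) = I*L
M = -33/28 (M = (34 - 67)/(3*8 - 1*(-4)) = -33/(24 + 4) = -33/28 ≈ -1.1786)
M + (-53 - (4*(1 + 1) - 3)*(-2))*12 = -33/28 + (-53 - (4*(1 + 1) - 3)*(-2))*12 = -33/28 + (-53 - (4*2 - 3)*(-2))*12 = -33/28 + (-53 - (8 - 3)*(-2))*12 = -33/28 + (-53 - 5*(-2))*12 = -33/28 + (-53 - 1*(-10))*12 = -33/28 + (-53 + 10)*12 = -33/28 - 43*12 = -33/28 - 516 = -14481/28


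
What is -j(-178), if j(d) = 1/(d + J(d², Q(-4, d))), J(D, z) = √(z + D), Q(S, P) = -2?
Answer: 89 + √31682/2 ≈ 178.00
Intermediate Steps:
J(D, z) = √(D + z)
j(d) = 1/(d + √(-2 + d²)) (j(d) = 1/(d + √(d² - 2)) = 1/(d + √(-2 + d²)))
-j(-178) = -1/(-178 + √(-2 + (-178)²)) = -1/(-178 + √(-2 + 31684)) = -1/(-178 + √31682)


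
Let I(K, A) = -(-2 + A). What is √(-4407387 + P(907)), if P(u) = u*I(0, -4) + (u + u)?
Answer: I*√4400131 ≈ 2097.6*I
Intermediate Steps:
I(K, A) = 2 - A
P(u) = 8*u (P(u) = u*(2 - 1*(-4)) + (u + u) = u*(2 + 4) + 2*u = u*6 + 2*u = 6*u + 2*u = 8*u)
√(-4407387 + P(907)) = √(-4407387 + 8*907) = √(-4407387 + 7256) = √(-4400131) = I*√4400131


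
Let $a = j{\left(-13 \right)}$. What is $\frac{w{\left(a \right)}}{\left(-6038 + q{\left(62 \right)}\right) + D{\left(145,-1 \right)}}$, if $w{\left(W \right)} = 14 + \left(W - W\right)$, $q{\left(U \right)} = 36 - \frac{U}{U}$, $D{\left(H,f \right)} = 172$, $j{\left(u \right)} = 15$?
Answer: $- \frac{2}{833} \approx -0.002401$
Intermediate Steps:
$a = 15$
$q{\left(U \right)} = 35$ ($q{\left(U \right)} = 36 - 1 = 35$)
$w{\left(W \right)} = 14$ ($w{\left(W \right)} = 14 + 0 = 14$)
$\frac{w{\left(a \right)}}{\left(-6038 + q{\left(62 \right)}\right) + D{\left(145,-1 \right)}} = \frac{14}{\left(-6038 + 35\right) + 172} = \frac{14}{-6003 + 172} = \frac{14}{-5831} = 14 \left(- \frac{1}{5831}\right) = - \frac{2}{833}$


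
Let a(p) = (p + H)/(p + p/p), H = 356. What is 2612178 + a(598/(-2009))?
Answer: 3686497764/1411 ≈ 2.6127e+6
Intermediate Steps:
a(p) = (356 + p)/(1 + p) (a(p) = (p + 356)/(p + p/p) = (356 + p)/(p + 1) = (356 + p)/(1 + p))
2612178 + a(598/(-2009)) = 2612178 + (356 + 598/(-2009))/(1 + 598/(-2009)) = 2612178 + (356 + 598*(-1/2009))/(1 + 598*(-1/2009)) = 2612178 + (356 - 598/2009)/(1 - 598/2009) = 2612178 + (714606/2009)/(1411/2009) = 2612178 + (2009/1411)*(714606/2009) = 2612178 + 714606/1411 = 3686497764/1411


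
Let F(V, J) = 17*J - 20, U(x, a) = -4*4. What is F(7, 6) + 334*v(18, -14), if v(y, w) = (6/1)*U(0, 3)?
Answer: -31982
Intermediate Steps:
U(x, a) = -16
v(y, w) = -96 (v(y, w) = (6/1)*(-16) = (6*1)*(-16) = 6*(-16) = -96)
F(V, J) = -20 + 17*J
F(7, 6) + 334*v(18, -14) = (-20 + 17*6) + 334*(-96) = (-20 + 102) - 32064 = 82 - 32064 = -31982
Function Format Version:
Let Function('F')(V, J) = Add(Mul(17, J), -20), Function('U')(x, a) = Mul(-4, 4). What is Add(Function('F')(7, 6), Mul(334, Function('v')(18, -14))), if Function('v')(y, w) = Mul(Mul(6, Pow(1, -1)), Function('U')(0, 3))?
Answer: -31982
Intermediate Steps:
Function('U')(x, a) = -16
Function('v')(y, w) = -96 (Function('v')(y, w) = Mul(Mul(6, Pow(1, -1)), -16) = Mul(Mul(6, 1), -16) = Mul(6, -16) = -96)
Function('F')(V, J) = Add(-20, Mul(17, J))
Add(Function('F')(7, 6), Mul(334, Function('v')(18, -14))) = Add(Add(-20, Mul(17, 6)), Mul(334, -96)) = Add(Add(-20, 102), -32064) = Add(82, -32064) = -31982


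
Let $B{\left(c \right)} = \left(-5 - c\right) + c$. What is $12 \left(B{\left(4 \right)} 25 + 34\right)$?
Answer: $-1092$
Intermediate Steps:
$B{\left(c \right)} = -5$
$12 \left(B{\left(4 \right)} 25 + 34\right) = 12 \left(\left(-5\right) 25 + 34\right) = 12 \left(-125 + 34\right) = 12 \left(-91\right) = -1092$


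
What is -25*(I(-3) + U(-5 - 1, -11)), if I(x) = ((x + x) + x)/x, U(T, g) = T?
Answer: 75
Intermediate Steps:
I(x) = 3 (I(x) = (2*x + x)/x = (3*x)/x = 3)
-25*(I(-3) + U(-5 - 1, -11)) = -25*(3 + (-5 - 1)) = -25*(3 - 6) = -25*(-3) = 75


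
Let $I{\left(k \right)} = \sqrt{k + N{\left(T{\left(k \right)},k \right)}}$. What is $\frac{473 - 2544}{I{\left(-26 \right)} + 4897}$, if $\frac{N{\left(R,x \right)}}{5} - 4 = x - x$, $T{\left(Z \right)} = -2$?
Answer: $- \frac{10141687}{23980615} + \frac{2071 i \sqrt{6}}{23980615} \approx -0.42291 + 0.00021154 i$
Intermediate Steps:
$N{\left(R,x \right)} = 20$ ($N{\left(R,x \right)} = 20 + 5 \left(x - x\right) = 20 + 5 \cdot 0 = 20 + 0 = 20$)
$I{\left(k \right)} = \sqrt{20 + k}$ ($I{\left(k \right)} = \sqrt{k + 20} = \sqrt{20 + k}$)
$\frac{473 - 2544}{I{\left(-26 \right)} + 4897} = \frac{473 - 2544}{\sqrt{20 - 26} + 4897} = - \frac{2071}{\sqrt{-6} + 4897} = - \frac{2071}{i \sqrt{6} + 4897} = - \frac{2071}{4897 + i \sqrt{6}}$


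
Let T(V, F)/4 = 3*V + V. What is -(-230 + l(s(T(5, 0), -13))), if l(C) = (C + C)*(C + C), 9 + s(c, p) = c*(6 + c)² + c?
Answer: -1400676983774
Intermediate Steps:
T(V, F) = 16*V (T(V, F) = 4*(3*V + V) = 4*(4*V) = 16*V)
s(c, p) = -9 + c + c*(6 + c)² (s(c, p) = -9 + (c*(6 + c)² + c) = -9 + (c + c*(6 + c)²) = -9 + c + c*(6 + c)²)
l(C) = 4*C² (l(C) = (2*C)*(2*C) = 4*C²)
-(-230 + l(s(T(5, 0), -13))) = -(-230 + 4*(-9 + 16*5 + (16*5)*(6 + 16*5)²)²) = -(-230 + 4*(-9 + 80 + 80*(6 + 80)²)²) = -(-230 + 4*(-9 + 80 + 80*86²)²) = -(-230 + 4*(-9 + 80 + 80*7396)²) = -(-230 + 4*(-9 + 80 + 591680)²) = -(-230 + 4*591751²) = -(-230 + 4*350169246001) = -(-230 + 1400676984004) = -1*1400676983774 = -1400676983774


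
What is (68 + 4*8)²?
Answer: 10000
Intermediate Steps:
(68 + 4*8)² = (68 + 32)² = 100² = 10000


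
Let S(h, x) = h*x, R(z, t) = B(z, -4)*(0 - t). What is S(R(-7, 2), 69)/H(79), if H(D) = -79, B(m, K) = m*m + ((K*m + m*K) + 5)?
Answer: 15180/79 ≈ 192.15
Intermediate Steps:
B(m, K) = 5 + m² + 2*K*m (B(m, K) = m² + ((K*m + K*m) + 5) = m² + (2*K*m + 5) = m² + (5 + 2*K*m) = 5 + m² + 2*K*m)
R(z, t) = -t*(5 + z² - 8*z) (R(z, t) = (5 + z² + 2*(-4)*z)*(0 - t) = (5 + z² - 8*z)*(-t) = -t*(5 + z² - 8*z))
S(R(-7, 2), 69)/H(79) = ((2*(-5 - 1*(-7)² + 8*(-7)))*69)/(-79) = ((2*(-5 - 1*49 - 56))*69)*(-1/79) = ((2*(-5 - 49 - 56))*69)*(-1/79) = ((2*(-110))*69)*(-1/79) = -220*69*(-1/79) = -15180*(-1/79) = 15180/79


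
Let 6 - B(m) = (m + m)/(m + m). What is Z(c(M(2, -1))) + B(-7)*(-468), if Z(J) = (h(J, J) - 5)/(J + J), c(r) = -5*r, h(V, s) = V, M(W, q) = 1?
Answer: -2339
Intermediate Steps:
B(m) = 5 (B(m) = 6 - (m + m)/(m + m) = 6 - 2*m/(2*m) = 6 - 2*m*1/(2*m) = 6 - 1*1 = 6 - 1 = 5)
Z(J) = (-5 + J)/(2*J) (Z(J) = (J - 5)/(J + J) = (-5 + J)/((2*J)) = (-5 + J)*(1/(2*J)) = (-5 + J)/(2*J))
Z(c(M(2, -1))) + B(-7)*(-468) = (-5 - 5*1)/(2*((-5*1))) + 5*(-468) = (½)*(-5 - 5)/(-5) - 2340 = (½)*(-⅕)*(-10) - 2340 = 1 - 2340 = -2339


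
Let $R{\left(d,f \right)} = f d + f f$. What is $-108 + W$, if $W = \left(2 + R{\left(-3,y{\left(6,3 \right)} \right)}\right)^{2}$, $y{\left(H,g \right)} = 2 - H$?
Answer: $792$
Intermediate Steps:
$R{\left(d,f \right)} = f^{2} + d f$ ($R{\left(d,f \right)} = d f + f^{2} = f^{2} + d f$)
$W = 900$ ($W = \left(2 + \left(2 - 6\right) \left(-3 + \left(2 - 6\right)\right)\right)^{2} = \left(2 - 4 \left(-3 - 4\right)\right)^{2} = \left(2 - -28\right)^{2} = \left(2 + 28\right)^{2} = 30^{2} = 900$)
$-108 + W = -108 + 900 = 792$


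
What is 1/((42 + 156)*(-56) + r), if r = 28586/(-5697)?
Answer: -5697/63196922 ≈ -9.0147e-5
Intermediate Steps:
r = -28586/5697 (r = 28586*(-1/5697) = -28586/5697 ≈ -5.0177)
1/((42 + 156)*(-56) + r) = 1/((42 + 156)*(-56) - 28586/5697) = 1/(198*(-56) - 28586/5697) = 1/(-11088 - 28586/5697) = 1/(-63196922/5697) = -5697/63196922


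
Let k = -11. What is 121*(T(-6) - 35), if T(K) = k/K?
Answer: -24079/6 ≈ -4013.2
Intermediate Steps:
T(K) = -11/K
121*(T(-6) - 35) = 121*(-11/(-6) - 35) = 121*(-11*(-⅙) - 35) = 121*(11/6 - 35) = 121*(-199/6) = -24079/6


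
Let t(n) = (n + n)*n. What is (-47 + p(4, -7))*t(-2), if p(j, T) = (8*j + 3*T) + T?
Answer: -344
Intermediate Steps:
p(j, T) = 4*T + 8*j (p(j, T) = (3*T + 8*j) + T = 4*T + 8*j)
t(n) = 2*n² (t(n) = (2*n)*n = 2*n²)
(-47 + p(4, -7))*t(-2) = (-47 + (4*(-7) + 8*4))*(2*(-2)²) = (-47 + (-28 + 32))*(2*4) = (-47 + 4)*8 = -43*8 = -344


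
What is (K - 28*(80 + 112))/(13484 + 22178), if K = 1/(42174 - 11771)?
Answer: -163446527/1084231786 ≈ -0.15075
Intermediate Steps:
K = 1/30403 ≈ 3.2892e-5
(K - 28*(80 + 112))/(13484 + 22178) = (1/30403 - 28*(80 + 112))/(13484 + 22178) = (1/30403 - 28*192)/35662 = (1/30403 - 5376)*(1/35662) = -163446527/30403*1/35662 = -163446527/1084231786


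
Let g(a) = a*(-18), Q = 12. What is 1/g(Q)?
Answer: -1/216 ≈ -0.0046296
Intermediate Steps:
g(a) = -18*a
1/g(Q) = 1/(-18*12) = 1/(-216) = -1/216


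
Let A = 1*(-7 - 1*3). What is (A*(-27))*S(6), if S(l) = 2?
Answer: 540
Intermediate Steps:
A = -10 (A = 1*(-7 - 3) = 1*(-10) = -10)
(A*(-27))*S(6) = -10*(-27)*2 = 270*2 = 540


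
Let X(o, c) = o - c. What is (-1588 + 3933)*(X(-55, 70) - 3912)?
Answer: -9466765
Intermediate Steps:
(-1588 + 3933)*(X(-55, 70) - 3912) = (-1588 + 3933)*((-55 - 1*70) - 3912) = 2345*((-55 - 70) - 3912) = 2345*(-125 - 3912) = 2345*(-4037) = -9466765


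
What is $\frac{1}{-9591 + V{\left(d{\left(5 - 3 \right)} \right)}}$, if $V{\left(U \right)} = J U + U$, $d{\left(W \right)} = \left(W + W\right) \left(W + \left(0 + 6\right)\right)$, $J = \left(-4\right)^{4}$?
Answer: $- \frac{1}{1367} \approx -0.00073153$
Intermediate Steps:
$J = 256$
$d{\left(W \right)} = 2 W \left(6 + W\right)$ ($d{\left(W \right)} = 2 W \left(W + 6\right) = 2 W \left(6 + W\right)$)
$V{\left(U \right)} = 257 U$ ($V{\left(U \right)} = 256 U + U = 257 U$)
$\frac{1}{-9591 + V{\left(d{\left(5 - 3 \right)} \right)}} = \frac{1}{-9591 + 257 \cdot 2 \left(5 - 3\right) \left(6 + \left(5 - 3\right)\right)} = \frac{1}{-9591 + 257 \cdot 2 \cdot 2 \left(6 + 2\right)} = \frac{1}{-9591 + 257 \cdot 2 \cdot 2 \cdot 8} = \frac{1}{-9591 + 257 \cdot 32} = \frac{1}{-9591 + 8224} = \frac{1}{-1367} = - \frac{1}{1367}$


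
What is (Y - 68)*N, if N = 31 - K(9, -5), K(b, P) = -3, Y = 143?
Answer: 2550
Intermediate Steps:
N = 34 (N = 31 - 1*(-3) = 31 + 3 = 34)
(Y - 68)*N = (143 - 68)*34 = 75*34 = 2550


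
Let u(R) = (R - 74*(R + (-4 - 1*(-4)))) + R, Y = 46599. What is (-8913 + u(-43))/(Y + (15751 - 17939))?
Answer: -5817/44411 ≈ -0.13098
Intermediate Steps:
u(R) = -72*R (u(R) = (R - 74*(R + (-4 + 4))) + R = (R - 74*(R + 0)) + R = (R - 74*R) + R = -73*R + R = -72*R)
(-8913 + u(-43))/(Y + (15751 - 17939)) = (-8913 - 72*(-43))/(46599 + (15751 - 17939)) = (-8913 + 3096)/(46599 - 2188) = -5817/44411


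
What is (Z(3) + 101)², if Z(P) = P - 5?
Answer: 9801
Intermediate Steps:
Z(P) = -5 + P
(Z(3) + 101)² = ((-5 + 3) + 101)² = (-2 + 101)² = 99² = 9801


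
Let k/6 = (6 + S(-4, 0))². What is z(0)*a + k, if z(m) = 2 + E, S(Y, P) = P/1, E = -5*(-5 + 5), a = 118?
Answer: 452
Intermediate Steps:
E = 0 (E = -5*0 = 0)
S(Y, P) = P (S(Y, P) = P*1 = P)
z(m) = 2 (z(m) = 2 + 0 = 2)
k = 216 (k = 6*(6 + 0)² = 6*6² = 6*36 = 216)
z(0)*a + k = 2*118 + 216 = 236 + 216 = 452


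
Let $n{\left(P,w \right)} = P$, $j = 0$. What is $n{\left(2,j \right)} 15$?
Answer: $30$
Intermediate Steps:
$n{\left(2,j \right)} 15 = 2 \cdot 15 = 30$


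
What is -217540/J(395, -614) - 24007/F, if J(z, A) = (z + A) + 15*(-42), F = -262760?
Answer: 57181192343/223083240 ≈ 256.32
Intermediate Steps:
J(z, A) = -630 + A + z (J(z, A) = (A + z) - 630 = -630 + A + z)
-217540/J(395, -614) - 24007/F = -217540/(-630 - 614 + 395) - 24007/(-262760) = -217540/(-849) - 24007*(-1/262760) = -217540*(-1/849) + 24007/262760 = 217540/849 + 24007/262760 = 57181192343/223083240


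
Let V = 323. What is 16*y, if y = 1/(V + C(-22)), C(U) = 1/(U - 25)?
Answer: 188/3795 ≈ 0.049539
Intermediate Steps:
C(U) = 1/(-25 + U)
y = 47/15180 (y = 1/(323 + 1/(-25 - 22)) = 1/(323 + 1/(-47)) = 1/(323 - 1/47) = 1/(15180/47) = 47/15180 ≈ 0.0030962)
16*y = 16*(47/15180) = 188/3795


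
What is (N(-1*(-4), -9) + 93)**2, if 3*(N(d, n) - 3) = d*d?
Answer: 92416/9 ≈ 10268.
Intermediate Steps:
N(d, n) = 3 + d**2/3 (N(d, n) = 3 + (d*d)/3 = 3 + d**2/3)
(N(-1*(-4), -9) + 93)**2 = ((3 + (-1*(-4))**2/3) + 93)**2 = ((3 + (1/3)*4**2) + 93)**2 = ((3 + (1/3)*16) + 93)**2 = ((3 + 16/3) + 93)**2 = (25/3 + 93)**2 = (304/3)**2 = 92416/9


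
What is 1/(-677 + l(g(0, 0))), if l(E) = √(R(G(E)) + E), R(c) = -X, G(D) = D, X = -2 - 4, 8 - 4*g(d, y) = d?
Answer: -677/458321 - 2*√2/458321 ≈ -0.0014833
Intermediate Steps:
g(d, y) = 2 - d/4
X = -6
R(c) = 6 (R(c) = -1*(-6) = 6)
l(E) = √(6 + E)
1/(-677 + l(g(0, 0))) = 1/(-677 + √(6 + (2 - ¼*0))) = 1/(-677 + √(6 + (2 + 0))) = 1/(-677 + √(6 + 2)) = 1/(-677 + √8) = 1/(-677 + 2*√2)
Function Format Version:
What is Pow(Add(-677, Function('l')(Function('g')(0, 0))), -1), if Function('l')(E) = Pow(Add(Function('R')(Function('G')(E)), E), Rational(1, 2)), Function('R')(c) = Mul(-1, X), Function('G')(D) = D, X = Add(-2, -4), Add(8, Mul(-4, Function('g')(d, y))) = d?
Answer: Add(Rational(-677, 458321), Mul(Rational(-2, 458321), Pow(2, Rational(1, 2)))) ≈ -0.0014833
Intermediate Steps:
Function('g')(d, y) = Add(2, Mul(Rational(-1, 4), d))
X = -6
Function('R')(c) = 6 (Function('R')(c) = Mul(-1, -6) = 6)
Function('l')(E) = Pow(Add(6, E), Rational(1, 2))
Pow(Add(-677, Function('l')(Function('g')(0, 0))), -1) = Pow(Add(-677, Pow(Add(6, Add(2, Mul(Rational(-1, 4), 0))), Rational(1, 2))), -1) = Pow(Add(-677, Pow(Add(6, Add(2, 0)), Rational(1, 2))), -1) = Pow(Add(-677, Pow(Add(6, 2), Rational(1, 2))), -1) = Pow(Add(-677, Pow(8, Rational(1, 2))), -1) = Pow(Add(-677, Mul(2, Pow(2, Rational(1, 2)))), -1)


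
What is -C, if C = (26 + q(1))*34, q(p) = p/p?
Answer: -918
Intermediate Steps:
q(p) = 1
C = 918 (C = (26 + 1)*34 = 27*34 = 918)
-C = -1*918 = -918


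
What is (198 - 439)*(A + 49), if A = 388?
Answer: -105317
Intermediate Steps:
(198 - 439)*(A + 49) = (198 - 439)*(388 + 49) = -241*437 = -105317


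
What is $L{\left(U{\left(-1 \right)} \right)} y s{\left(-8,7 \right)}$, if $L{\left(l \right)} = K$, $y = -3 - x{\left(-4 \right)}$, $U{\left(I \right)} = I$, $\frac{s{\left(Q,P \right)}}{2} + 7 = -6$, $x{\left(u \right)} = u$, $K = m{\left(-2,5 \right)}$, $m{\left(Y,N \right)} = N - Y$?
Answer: $-182$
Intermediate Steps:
$K = 7$ ($K = 5 - -2 = 5 + 2 = 7$)
$s{\left(Q,P \right)} = -26$ ($s{\left(Q,P \right)} = -14 + 2 \left(-6\right) = -14 - 12 = -26$)
$y = 1$ ($y = -3 - -4 = -3 + 4 = 1$)
$L{\left(l \right)} = 7$
$L{\left(U{\left(-1 \right)} \right)} y s{\left(-8,7 \right)} = 7 \cdot 1 \left(-26\right) = 7 \left(-26\right) = -182$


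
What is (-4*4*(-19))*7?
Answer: 2128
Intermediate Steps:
(-4*4*(-19))*7 = -16*(-19)*7 = 304*7 = 2128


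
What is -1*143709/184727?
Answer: -143709/184727 ≈ -0.77795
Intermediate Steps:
-1*143709/184727 = -143709*1/184727 = -143709/184727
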